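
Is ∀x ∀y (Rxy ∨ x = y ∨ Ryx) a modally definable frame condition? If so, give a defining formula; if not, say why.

Modal frame validity is preserved under disjoint unions.
Take 4 disjoint single-world reflexive frames: each is trivially connected, but their disjoint union has 4 worlds with no edge between distinct components, so it is not connected.
So the class is not modally definable.

Not modally definable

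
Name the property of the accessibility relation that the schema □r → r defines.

This is the T axiom.
Its frame correspondent is reflexivity — ∀x Rxx.

reflexivity: ∀x Rxx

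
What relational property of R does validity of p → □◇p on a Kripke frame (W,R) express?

This schema is the B axiom.
Its frame correspondent is symmetry — ∀x ∀y (Rxy → Ryx).

symmetry: ∀x ∀y (Rxy → Ryx)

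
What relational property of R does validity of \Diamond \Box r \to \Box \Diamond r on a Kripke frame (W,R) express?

convergence: \forall x \forall y \forall z (Rxy \wedge Rxz \to \exists w (Ryw \wedge Rzw))

This is the .2 axiom.
It corresponds to convergence: \forall x \forall y \forall z (Rxy \wedge Rxz \to \exists w (Ryw \wedge Rzw)).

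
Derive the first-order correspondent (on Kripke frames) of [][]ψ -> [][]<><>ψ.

forall x forall z (x R^2 z -> exists w (x R^2 w & z R^2 w))

This is a Sahlqvist (Geach-type) schema ◇^0□^2ψ → □^2◇^2ψ.
First-order correspondent: forall x forall z (x R^2 z -> exists w (x R^2 w & z R^2 w)).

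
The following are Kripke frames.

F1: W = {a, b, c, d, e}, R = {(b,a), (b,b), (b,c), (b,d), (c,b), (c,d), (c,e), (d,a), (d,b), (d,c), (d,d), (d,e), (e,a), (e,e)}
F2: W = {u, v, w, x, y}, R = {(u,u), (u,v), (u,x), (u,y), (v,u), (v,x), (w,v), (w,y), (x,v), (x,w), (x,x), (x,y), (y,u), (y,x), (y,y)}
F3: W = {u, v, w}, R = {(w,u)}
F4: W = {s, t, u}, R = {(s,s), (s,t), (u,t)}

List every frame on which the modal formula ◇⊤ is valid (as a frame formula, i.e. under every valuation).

This is the axiom for seriality; its first-order frame correspondent is ∀x ∃y Rxy.
F1: fails — world a has no successor.
F2: condition met.
F3: fails — world u has no successor.
F4: fails — world t has no successor.

F2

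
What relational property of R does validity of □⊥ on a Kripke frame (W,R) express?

□⊥ is valid iff no world has any successor (otherwise □⊥ fails at any world with one).
Conversely, any frame satisfying ∀x ∀y ¬Rxy validates the schema.
Frame condition: ∀x ∀y ¬Rxy.

emptiness of R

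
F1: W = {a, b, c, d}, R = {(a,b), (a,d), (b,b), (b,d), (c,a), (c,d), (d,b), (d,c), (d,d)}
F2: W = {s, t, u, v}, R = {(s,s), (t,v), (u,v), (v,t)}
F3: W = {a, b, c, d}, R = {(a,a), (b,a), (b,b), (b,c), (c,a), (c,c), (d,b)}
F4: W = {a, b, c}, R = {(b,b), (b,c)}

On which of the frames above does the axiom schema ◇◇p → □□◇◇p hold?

This is the axiom for a generalized confluence (Geach) condition; its first-order frame correspondent is ∀x ∀y ∀z ((xR²y ∧ xR²z) → ∃w (y = w ∧ zR²w)).
F1: fails — dR²a, dR²a but no w with a=w and aR²w.
F2: condition met.
F3: fails — bR²b, bR²a but no w with b=w and aR²w.
F4: fails — bR²b, bR²c but no w with b=w and cR²w.

F2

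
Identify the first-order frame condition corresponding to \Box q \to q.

Reflexivity

Suppose □q→q is valid. At any x set V(q)={w : Rxw}. Then □q holds at x, so q holds at x, i.e. Rxx.
Conversely, any frame satisfying \forall x Rxx validates the schema.
Frame condition: \forall x Rxx.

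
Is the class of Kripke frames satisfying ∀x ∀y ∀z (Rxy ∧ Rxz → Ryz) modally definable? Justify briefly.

Definable; ◇p → □◇p defines it

Yes: it is the Euclidean property, defined by the 5 schema ◇p → □◇p.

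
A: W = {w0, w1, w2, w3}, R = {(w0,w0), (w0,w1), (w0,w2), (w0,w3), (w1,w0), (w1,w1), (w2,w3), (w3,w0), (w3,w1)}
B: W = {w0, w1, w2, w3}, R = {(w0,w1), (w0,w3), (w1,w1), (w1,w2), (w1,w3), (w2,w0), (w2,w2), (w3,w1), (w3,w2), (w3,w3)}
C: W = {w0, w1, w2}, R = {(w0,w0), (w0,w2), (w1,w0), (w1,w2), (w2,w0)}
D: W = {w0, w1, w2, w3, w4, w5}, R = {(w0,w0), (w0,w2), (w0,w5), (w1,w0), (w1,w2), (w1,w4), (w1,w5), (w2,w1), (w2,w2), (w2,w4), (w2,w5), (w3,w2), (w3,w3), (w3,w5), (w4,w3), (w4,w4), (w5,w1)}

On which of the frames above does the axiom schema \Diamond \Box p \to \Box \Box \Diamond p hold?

Frame correspondent (Sahlqvist): \forall x \forall y \forall z ((xRy \wedge x R^2 z) \to \exists w (yRw \wedge zRw)) — i.e. a generalized confluence (Geach) condition.
A: fails — w0Rw1, w0R²w2 but no w with w1Rw and w2Rw.
B: fails — w1Rw2, w1R²w0 but no w with w2Rw and w0Rw.
C: satisfies the condition.
D: fails — w0Rw0, w0R²w4 but no w with w0Rw and w4Rw.
Valid on: C.

C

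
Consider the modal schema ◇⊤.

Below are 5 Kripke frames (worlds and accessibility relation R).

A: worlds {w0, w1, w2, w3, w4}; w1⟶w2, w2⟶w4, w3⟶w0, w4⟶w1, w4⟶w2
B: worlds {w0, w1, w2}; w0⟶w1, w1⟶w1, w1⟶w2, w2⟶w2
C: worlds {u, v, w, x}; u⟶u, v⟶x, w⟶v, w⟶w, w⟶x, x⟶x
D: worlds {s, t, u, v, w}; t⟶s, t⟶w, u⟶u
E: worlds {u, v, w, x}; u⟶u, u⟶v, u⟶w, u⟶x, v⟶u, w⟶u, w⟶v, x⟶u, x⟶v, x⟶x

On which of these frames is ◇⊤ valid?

Frame correspondent (Sahlqvist): ∀x ∃y Rxy — i.e. seriality.
A: fails — world w0 has no successor.
B: ✓.
C: ✓.
D: fails — world s has no successor.
E: ✓.

B, C, E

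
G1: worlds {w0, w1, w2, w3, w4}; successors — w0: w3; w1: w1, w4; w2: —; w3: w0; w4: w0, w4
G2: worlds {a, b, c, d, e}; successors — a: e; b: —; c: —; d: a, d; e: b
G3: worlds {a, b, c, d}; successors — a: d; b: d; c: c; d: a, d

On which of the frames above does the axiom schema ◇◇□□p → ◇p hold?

G3

Frame correspondent (Sahlqvist): ∀x ∀y (xR²y → ∃w (yR²w ∧ xRw)) — i.e. a generalized confluence (Geach) condition.
G1: fails — w0R²w0 but no w with w0R²w and w0Rw.
G2: fails — aR²b but no w with bR²w and aRw.
G3: holds.
Valid on: G3.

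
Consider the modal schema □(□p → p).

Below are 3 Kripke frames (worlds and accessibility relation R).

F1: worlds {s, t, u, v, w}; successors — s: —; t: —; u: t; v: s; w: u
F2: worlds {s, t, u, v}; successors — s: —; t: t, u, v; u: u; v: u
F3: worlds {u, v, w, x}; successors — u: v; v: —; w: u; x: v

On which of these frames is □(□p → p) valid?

The schema corresponds to shift-reflexivity: ∀x ∀y (Rxy → Ryy).
F1: fails — Rvs but not Rss.
F2: fails — Rtv but not Rvv.
F3: fails — Ruv but not Rvv.

none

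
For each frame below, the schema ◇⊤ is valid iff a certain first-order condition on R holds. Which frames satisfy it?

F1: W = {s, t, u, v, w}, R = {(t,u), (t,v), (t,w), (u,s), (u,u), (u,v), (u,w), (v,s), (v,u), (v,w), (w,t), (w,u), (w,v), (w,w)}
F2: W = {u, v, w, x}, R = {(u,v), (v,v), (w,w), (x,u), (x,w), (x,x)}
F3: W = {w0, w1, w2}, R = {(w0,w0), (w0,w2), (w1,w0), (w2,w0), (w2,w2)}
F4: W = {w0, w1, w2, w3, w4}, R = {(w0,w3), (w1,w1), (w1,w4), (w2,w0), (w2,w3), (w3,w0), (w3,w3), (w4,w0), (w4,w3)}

Frame correspondent (Sahlqvist): ∀x ∃y Rxy — i.e. seriality.
F1: fails — world s has no successor.
F2: satisfies the condition.
F3: satisfies the condition.
F4: satisfies the condition.
Valid on: F2, F3, F4.

F2, F3, F4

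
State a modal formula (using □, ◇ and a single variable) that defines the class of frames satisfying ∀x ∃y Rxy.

□r → ◇r

A defining formula is □r → ◇r (the D axiom).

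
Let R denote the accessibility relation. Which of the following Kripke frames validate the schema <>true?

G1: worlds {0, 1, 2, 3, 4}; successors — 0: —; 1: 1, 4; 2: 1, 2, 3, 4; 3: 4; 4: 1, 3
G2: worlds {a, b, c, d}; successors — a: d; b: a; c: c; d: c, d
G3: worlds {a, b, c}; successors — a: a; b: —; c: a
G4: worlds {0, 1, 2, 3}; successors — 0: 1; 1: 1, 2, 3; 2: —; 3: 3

This is the axiom for seriality; its first-order frame correspondent is forall x exists y Rxy.
G1: fails — world 0 has no successor.
G2: satisfies the condition.
G3: fails — world b has no successor.
G4: fails — world 2 has no successor.

G2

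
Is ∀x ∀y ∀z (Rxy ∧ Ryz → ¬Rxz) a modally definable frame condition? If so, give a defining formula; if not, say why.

Not definable by any modal formula

If a class were modally definable it would be closed under surjective bounded morphisms (Goldblatt–Thomason).
The 3-cycle (worlds s,t,u with s→t→u→s) is intransitive. Mapping every world to a single reflexive point • is a surjective bounded morphism; the reflexive point is not intransitive (R••∧R•• but R••).
So no modal formula (or set of formulas) defines exactly the intransitive frames.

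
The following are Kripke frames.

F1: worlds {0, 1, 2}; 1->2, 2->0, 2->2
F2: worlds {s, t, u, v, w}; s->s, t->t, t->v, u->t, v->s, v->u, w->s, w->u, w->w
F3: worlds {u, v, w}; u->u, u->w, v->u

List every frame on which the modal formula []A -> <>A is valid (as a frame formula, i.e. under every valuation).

Frame correspondent (Sahlqvist): forall x exists y Rxy — i.e. seriality.
F1: fails — world 0 has no successor.
F2: satisfies the condition.
F3: fails — world w has no successor.

F2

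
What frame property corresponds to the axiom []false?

□⊥ is valid iff no world has any successor (otherwise □⊥ fails at any world with one).

Emptiness of R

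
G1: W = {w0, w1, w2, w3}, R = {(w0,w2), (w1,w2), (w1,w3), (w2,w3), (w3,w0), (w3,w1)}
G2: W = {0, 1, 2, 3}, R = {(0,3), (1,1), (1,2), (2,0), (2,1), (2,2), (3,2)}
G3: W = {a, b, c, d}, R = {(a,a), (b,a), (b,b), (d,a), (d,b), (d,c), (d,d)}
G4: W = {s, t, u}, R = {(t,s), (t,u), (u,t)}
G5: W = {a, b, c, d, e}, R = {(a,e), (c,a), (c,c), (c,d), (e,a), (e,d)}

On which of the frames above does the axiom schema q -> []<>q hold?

The schema corresponds to symmetry: forall x forall y (Rxy -> Ryx).
G1: fails — Rw1w2 but not Rw2w1.
G2: fails — R32 but not R23.
G3: fails — Rdc but not Rcd.
G4: fails — Rts but not Rst.
G5: fails — Rcd but not Rdc.
Valid on no frame.

none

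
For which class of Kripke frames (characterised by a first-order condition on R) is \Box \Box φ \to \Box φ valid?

Suppose □□φ→□φ is valid. Take Rxy and set V(φ)={w : xR²w}. Then □□φ at x, so □φ at x, so φ at y, i.e. ∃z(Rxz∧Rzy).

Density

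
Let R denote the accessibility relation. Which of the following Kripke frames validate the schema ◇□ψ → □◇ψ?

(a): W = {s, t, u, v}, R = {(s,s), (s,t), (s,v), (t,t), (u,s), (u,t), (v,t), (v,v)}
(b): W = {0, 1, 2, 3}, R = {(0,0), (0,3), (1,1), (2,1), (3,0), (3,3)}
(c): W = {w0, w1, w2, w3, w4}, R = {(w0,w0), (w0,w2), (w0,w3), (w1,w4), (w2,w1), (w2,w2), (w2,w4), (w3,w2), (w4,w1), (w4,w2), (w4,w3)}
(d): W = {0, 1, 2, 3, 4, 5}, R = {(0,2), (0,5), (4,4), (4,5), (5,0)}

This is the axiom for convergence; its first-order frame correspondent is ∀x ∀y ∀z (Rxy ∧ Rxz → ∃w (Ryw ∧ Rzw)).
(a): holds.
(b): holds.
(c): fails — Rw2w4 and Rw2w1 but w4 and w1 have no common successor.
(d): fails — R02 and R02 but 2 and 2 have no common successor.

(a), (b)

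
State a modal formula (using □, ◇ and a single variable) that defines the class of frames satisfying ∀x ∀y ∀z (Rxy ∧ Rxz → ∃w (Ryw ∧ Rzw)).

A defining formula is ◇□q → □◇q (the .2 axiom).
Suppose ◇□q→□◇q is valid. Take Rxy, Rxz and set V(q)={w : Ryw}. Then □q at y so ◇□q at x, so □◇q at x, so ◇q at z, giving w with Rzw and Ryw.

◇□q → □◇q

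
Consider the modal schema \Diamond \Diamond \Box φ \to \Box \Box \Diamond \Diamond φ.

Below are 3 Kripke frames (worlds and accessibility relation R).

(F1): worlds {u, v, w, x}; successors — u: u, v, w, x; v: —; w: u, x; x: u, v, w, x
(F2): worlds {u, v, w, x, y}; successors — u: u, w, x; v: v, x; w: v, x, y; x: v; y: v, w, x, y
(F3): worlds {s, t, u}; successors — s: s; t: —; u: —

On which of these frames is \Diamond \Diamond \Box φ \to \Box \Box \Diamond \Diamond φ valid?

This is the axiom for a generalized confluence (Geach) condition; its first-order frame correspondent is \forall x \forall y \forall z ((x R^2 y \wedge x R^2 z) \to \exists w (yRw \wedge z R^2 w)).
(F1): fails — uR²u, uR²v but no t with uRt and vR²t.
(F2): condition met.
(F3): condition met.
Valid on: (F2), (F3).

(F2), (F3)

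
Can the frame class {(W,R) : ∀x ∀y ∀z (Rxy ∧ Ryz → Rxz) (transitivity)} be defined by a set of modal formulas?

Yes: it is transitivity, defined by the 4 schema □q → □□q.
Suppose □q→□□q is valid. Take Rxy, Ryz and set V(q)={w : Rxw}. Then □q at x, so □□q at x, so □q at y, so q at z, i.e. Rxz.

Yes — defined by □q → □□q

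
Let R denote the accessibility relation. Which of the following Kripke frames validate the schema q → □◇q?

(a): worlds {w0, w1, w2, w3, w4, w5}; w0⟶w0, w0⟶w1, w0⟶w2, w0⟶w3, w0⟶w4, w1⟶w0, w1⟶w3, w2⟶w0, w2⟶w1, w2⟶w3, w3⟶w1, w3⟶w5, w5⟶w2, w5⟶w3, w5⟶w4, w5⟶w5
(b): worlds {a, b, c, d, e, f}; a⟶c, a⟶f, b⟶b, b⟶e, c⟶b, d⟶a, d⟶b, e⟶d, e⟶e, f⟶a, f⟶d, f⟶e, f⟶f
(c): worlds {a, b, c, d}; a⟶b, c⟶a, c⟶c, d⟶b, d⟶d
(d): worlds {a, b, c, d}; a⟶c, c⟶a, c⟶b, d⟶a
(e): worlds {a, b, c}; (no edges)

Frame correspondent (Sahlqvist): ∀x ∀y (Rxy → Ryx) — i.e. symmetry.
(a): fails — Rw0w4 but not Rw4w0.
(b): fails — Rfd but not Rdf.
(c): fails — Rab but not Rba.
(d): fails — Rcb but not Rbc.
(e): holds.

(e)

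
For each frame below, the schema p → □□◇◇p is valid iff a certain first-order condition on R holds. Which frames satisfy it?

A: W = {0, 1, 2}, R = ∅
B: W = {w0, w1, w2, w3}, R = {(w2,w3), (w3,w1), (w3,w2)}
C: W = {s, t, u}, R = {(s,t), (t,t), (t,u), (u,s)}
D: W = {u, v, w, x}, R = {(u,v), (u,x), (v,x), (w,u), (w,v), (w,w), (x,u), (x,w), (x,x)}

Frame correspondent (Sahlqvist): ∀x ∀z (xR²z → ∃w (x = w ∧ zR²w)) — i.e. a generalized confluence (Geach) condition.
A: ✓.
B: fails — w2R²w1 but no w with w2=w and w1R²w.
C: fails — sR²u but no w with s=w and uR²w.
D: fails — vR²u but no t with v=t and uR²t.
Valid on: A.

A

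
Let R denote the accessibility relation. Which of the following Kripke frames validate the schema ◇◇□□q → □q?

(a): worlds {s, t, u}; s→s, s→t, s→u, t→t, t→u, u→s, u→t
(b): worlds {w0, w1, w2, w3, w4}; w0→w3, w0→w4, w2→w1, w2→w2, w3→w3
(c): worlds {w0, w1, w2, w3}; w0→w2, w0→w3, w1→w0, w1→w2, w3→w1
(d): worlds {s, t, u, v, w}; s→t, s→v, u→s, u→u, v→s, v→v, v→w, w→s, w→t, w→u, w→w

(a)

The schema corresponds to a generalized confluence (Geach) condition: ∀x ∀y ∀z ((xR²y ∧ xRz) → ∃w (yR²w ∧ z = w)).
(a): ✓.
(b): fails — w0R²w3, w0Rw4 but no w with w3R²w and w4=w.
(c): fails — w1R²w2, w1Rw0 but no w with w2R²w and w0=w.
(d): fails — sR²s, sRt but no w* with sR²w* and t=w*.
Valid on: (a).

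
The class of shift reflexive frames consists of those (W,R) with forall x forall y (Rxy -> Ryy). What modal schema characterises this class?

This is shift-reflexivity; the standard corresponding axiom is T□: □(□ψ → ψ).
Suppose □(□ψ→ψ) is valid. Take Rxy and set V(ψ)={w : Ryw}. Then at y, □ψ holds; since □(□ψ→ψ) at x, □ψ→ψ at y, so ψ at y, i.e. Ryy.

□(□ψ → ψ)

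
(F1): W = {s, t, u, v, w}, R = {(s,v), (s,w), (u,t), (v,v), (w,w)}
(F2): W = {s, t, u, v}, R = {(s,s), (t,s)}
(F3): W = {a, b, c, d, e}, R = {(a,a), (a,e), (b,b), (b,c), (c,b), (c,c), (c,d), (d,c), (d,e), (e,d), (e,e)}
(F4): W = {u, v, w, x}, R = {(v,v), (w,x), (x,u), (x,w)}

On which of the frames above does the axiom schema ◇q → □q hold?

Frame correspondent (Sahlqvist): ∀x ∀y ∀z (Rxy ∧ Rxz → y = z) — i.e. partial functionality.
(F1): fails — s sees both v and w.
(F2): satisfies the condition.
(F3): fails — a sees both a and e.
(F4): fails — x sees both u and w.
Valid on: (F2).

(F2)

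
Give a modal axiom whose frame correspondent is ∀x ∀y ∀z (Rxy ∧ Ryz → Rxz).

A defining formula is □ψ → □□ψ (the 4 axiom).

□ψ → □□ψ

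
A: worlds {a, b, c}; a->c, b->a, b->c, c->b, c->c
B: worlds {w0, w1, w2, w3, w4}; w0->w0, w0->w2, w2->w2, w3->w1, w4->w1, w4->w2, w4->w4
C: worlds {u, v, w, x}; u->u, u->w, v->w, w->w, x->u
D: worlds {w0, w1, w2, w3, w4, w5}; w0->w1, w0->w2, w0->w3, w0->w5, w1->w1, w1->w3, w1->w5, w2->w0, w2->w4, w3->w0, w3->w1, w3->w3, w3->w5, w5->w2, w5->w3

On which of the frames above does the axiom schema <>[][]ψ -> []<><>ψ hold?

A, C

Frame correspondent (Sahlqvist): forall x forall y forall z ((xRy & xRz) -> exists w (y R^2 w & z R^2 w)) — i.e. a generalized confluence (Geach) condition.
A: holds.
B: fails — w3Rw1, w3Rw1 but no w with w1R²w and w1R²w.
C: holds.
D: fails — w2Rw0, w2Rw4 but no w with w0R²w and w4R²w.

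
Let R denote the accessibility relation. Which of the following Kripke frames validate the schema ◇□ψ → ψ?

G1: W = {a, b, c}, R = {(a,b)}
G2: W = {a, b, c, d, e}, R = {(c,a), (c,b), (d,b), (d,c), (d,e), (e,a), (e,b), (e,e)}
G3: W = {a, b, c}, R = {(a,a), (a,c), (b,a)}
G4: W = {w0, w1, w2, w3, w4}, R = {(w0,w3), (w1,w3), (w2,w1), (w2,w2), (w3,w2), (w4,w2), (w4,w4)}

This is the axiom for symmetry; its first-order frame correspondent is ∀x ∀y (Rxy → Ryx).
G1: fails — Rab but not Rba.
G2: fails — Reb but not Rbe.
G3: fails — Rac but not Rca.
G4: fails — Rw3w2 but not Rw2w3.

none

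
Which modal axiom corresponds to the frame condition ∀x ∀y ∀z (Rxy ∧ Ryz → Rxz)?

□q → □□q

A defining formula is □q → □□q (the 4 axiom).
Suppose □q→□□q is valid. Take Rxy, Ryz and set V(q)={w : Rxw}. Then □q at x, so □□q at x, so □q at y, so q at z, i.e. Rxz.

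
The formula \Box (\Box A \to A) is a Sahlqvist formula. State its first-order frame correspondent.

shift-reflexivity

Suppose □(□A→A) is valid. Take Rxy and set V(A)={w : Ryw}. Then at y, □A holds; since □(□A→A) at x, □A→A at y, so A at y, i.e. Ryy.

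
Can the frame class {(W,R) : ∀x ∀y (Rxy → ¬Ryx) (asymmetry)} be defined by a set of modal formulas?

No — not modally definable

Any modally definable frame class is closed under surjective bounded morphisms.
The 5-cycle (worlds s,t,u,v,w with s→t→u→v→w→s) is asymmetric. Mapping every world to a single reflexive point • is a surjective bounded morphism, and the reflexive point is not asymmetric (R•• but asymmetry requires ¬R••).
So no modal formula (or set of formulas) defines exactly the asymmetric frames.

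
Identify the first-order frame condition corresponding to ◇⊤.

seriality

◇⊤ holds at w iff w has a successor, so frame-validity of ◇⊤ is exactly seriality. Equivalently via □A → ◇A:
Suppose □A→◇A is valid. At any x set V(A)=W. Then □A at x, so ◇A at x, so x has a successor.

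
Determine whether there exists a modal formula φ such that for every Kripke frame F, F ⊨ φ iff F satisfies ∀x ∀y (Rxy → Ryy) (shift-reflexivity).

Definable; □(□p → p) defines it

This is a Sahlqvist condition; the T□ axiom □(□p → p) defines it.
Suppose □(□p→p) is valid. Take Rxy and set V(p)={w : Ryw}. Then at y, □p holds; since □(□p→p) at x, □p→p at y, so p at y, i.e. Ryy.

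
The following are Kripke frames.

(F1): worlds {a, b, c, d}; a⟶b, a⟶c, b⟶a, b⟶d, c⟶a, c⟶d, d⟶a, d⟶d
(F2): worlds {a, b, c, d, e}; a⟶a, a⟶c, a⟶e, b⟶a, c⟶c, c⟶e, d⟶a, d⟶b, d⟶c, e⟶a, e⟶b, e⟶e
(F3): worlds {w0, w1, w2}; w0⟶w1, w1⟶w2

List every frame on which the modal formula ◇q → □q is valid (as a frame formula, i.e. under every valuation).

The schema corresponds to partial functionality: ∀x ∀y ∀z (Rxy ∧ Rxz → y = z).
(F1): fails — a sees both b and c.
(F2): fails — a sees both a and c.
(F3): satisfies the condition.
Valid on: (F3).

(F3)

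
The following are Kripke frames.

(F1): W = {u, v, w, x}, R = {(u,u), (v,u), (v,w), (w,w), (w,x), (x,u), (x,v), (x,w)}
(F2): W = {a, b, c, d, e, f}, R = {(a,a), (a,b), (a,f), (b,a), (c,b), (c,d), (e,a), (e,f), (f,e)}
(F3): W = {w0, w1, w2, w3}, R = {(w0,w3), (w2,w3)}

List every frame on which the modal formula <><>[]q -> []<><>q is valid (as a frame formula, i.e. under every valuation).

The schema corresponds to a generalized confluence (Geach) condition: forall x forall y forall z ((x R^2 y & xRz) -> exists w (yRw & z R^2 w)).
(F1): fails — vR²w, vRu but no t with wRt and uR²t.
(F2): fails — aR²f, aRb but no w with fRw and bR²w.
(F3): holds.
Valid on: (F3).

(F3)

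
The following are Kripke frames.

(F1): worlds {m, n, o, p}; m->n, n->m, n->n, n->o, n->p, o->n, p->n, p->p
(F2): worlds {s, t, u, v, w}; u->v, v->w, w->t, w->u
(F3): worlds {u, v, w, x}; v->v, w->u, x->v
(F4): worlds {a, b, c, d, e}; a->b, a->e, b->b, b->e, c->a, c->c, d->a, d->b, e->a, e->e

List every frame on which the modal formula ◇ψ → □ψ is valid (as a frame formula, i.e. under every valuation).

(F3)

Frame correspondent (Sahlqvist): ∀x ∀y ∀z (Rxy ∧ Rxz → y = z) — i.e. partial functionality.
(F1): fails — n sees both m and n.
(F2): fails — w sees both t and u.
(F3): ✓.
(F4): fails — a sees both b and e.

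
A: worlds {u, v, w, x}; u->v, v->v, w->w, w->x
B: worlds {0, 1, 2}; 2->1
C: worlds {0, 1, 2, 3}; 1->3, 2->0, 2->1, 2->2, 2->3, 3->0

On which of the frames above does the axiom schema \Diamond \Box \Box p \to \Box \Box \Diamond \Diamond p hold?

B

This is the axiom for a generalized confluence (Geach) condition; its first-order frame correspondent is \forall x \forall y \forall z ((xRy \wedge x R^2 z) \to \exists w (y R^2 w \wedge z R^2 w)).
A: fails — wRw, wR²x but no t with wR²t and xR²t.
B: condition met.
C: fails — 1R3, 1R²0 but no w with 3R²w and 0R²w.
Valid on: B.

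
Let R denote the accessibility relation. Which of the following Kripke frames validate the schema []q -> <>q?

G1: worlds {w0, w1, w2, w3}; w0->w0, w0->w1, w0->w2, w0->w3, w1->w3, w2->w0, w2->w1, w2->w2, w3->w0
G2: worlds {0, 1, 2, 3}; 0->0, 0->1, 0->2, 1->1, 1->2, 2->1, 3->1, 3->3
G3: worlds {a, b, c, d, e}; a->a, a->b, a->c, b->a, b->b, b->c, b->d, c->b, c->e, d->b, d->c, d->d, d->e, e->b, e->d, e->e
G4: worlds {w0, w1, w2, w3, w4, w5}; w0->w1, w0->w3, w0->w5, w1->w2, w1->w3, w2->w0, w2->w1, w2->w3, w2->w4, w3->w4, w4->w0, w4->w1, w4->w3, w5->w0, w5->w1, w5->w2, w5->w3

G1, G2, G3, G4

This is the axiom for seriality; its first-order frame correspondent is forall x exists y Rxy.
G1: condition met.
G2: condition met.
G3: condition met.
G4: condition met.
Valid on: G1, G2, G3, G4.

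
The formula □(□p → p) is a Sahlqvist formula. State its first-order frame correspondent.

shift-reflexivity: ∀x ∀y (Rxy → Ryy)

Suppose □(□p→p) is valid. Take Rxy and set V(p)={w : Ryw}. Then at y, □p holds; since □(□p→p) at x, □p→p at y, so p at y, i.e. Ryy.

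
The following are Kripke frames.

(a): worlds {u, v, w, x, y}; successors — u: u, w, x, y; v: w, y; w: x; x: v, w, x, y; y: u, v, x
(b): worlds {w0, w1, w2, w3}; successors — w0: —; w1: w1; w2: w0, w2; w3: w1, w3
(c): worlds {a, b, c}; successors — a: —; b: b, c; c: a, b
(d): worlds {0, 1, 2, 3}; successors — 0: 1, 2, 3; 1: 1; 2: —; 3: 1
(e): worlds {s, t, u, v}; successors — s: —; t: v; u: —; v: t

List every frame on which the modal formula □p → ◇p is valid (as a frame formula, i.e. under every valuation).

(a)

Frame correspondent (Sahlqvist): ∀x ∃y Rxy — i.e. seriality.
(a): satisfies the condition.
(b): fails — world w0 has no successor.
(c): fails — world a has no successor.
(d): fails — world 2 has no successor.
(e): fails — world s has no successor.
Valid on: (a).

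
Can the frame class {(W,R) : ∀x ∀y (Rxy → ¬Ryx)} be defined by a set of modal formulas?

No

If a class were modally definable it would be closed under surjective bounded morphisms (Goldblatt–Thomason).
The 4-cycle (worlds a,b,c,d with a→b→c→d→a) is asymmetric. Mapping every world to a single reflexive point • is a surjective bounded morphism, and the reflexive point is not asymmetric (R•• but asymmetry requires ¬R••).
So the class is not modally definable.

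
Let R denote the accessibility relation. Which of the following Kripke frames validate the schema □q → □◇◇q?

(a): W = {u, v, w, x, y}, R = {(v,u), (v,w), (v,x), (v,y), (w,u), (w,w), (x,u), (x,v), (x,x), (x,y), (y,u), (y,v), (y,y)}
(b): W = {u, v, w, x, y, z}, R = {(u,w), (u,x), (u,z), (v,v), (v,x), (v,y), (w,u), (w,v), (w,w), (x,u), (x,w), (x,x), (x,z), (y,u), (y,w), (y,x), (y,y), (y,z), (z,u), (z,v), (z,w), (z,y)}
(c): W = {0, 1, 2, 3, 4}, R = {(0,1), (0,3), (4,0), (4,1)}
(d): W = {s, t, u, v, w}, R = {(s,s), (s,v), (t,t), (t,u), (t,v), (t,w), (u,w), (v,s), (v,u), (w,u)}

(b), (d)

Frame correspondent (Sahlqvist): ∀x ∀z (xRz → ∃w (xRw ∧ zR²w)) — i.e. a generalized confluence (Geach) condition.
(a): fails — vRu but no t with vRt and uR²t.
(b): ✓.
(c): fails — 0R1 but no w with 0Rw and 1R²w.
(d): ✓.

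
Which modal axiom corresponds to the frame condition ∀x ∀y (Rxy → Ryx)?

The condition is symmetry. The B schema q → □◇q defines it.
Suppose q→□◇q is valid. Take Rxy and set V(q)={x}. Then q at x, so □◇q at x, so ◇q at y, so some z with Ryz has q; z=x, i.e. Ryx.

q → □◇q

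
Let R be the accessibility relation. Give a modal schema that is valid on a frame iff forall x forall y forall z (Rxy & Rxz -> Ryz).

◇p → □◇p

A defining formula is ◇p → □◇p (the 5 axiom).
Suppose ◇p→□◇p is valid. Take Rxy, Rxz and set V(p)={y}. Then ◇p at x, so □◇p at x, so ◇p at z, so some w with Rzw has p; w=y, i.e. Rzy. By symmetry of the argument, Ryz.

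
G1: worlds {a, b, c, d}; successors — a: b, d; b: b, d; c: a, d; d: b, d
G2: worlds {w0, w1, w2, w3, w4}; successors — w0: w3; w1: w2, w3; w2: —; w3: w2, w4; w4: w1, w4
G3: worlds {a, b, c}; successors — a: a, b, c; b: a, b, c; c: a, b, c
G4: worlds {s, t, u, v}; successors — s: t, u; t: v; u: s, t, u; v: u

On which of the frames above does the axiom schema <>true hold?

The schema corresponds to seriality: forall x exists y Rxy.
G1: ✓.
G2: fails — world w2 has no successor.
G3: ✓.
G4: ✓.
Valid on: G1, G3, G4.

G1, G3, G4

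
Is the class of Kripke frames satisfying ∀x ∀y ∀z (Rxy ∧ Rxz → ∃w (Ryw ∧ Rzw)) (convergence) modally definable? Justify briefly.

Yes: it is convergence, defined by the .2 schema ◇□r → □◇r.
Suppose ◇□r→□◇r is valid. Take Rxy, Rxz and set V(r)={w : Ryw}. Then □r at y so ◇□r at x, so □◇r at x, so ◇r at z, giving w with Rzw and Ryw.

Yes, by ◇□r → □◇r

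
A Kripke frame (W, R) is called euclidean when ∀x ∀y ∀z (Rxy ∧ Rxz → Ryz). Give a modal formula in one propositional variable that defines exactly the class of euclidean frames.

The condition is the Euclidean property. The 5 schema ◇q → □◇q defines it.
Suppose ◇q→□◇q is valid. Take Rxy, Rxz and set V(q)={y}. Then ◇q at x, so □◇q at x, so ◇q at z, so some w with Rzw has q; w=y, i.e. Rzy. By symmetry of the argument, Ryz.

◇q → □◇q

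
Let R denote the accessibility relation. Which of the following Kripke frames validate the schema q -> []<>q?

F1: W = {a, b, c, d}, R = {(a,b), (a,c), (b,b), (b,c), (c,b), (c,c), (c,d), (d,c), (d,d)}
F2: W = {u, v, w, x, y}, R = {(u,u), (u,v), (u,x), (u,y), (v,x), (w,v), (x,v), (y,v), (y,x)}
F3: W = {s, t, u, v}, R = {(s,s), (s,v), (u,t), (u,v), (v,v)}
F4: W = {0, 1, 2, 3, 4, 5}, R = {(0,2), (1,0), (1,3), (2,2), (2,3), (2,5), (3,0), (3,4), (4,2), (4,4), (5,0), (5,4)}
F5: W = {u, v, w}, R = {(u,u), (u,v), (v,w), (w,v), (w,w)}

Frame correspondent (Sahlqvist): forall x forall y (Rxy -> Ryx) — i.e. symmetry.
F1: fails — Rab but not Rba.
F2: fails — Ruv but not Rvu.
F3: fails — Ruv but not Rvu.
F4: fails — R10 but not R01.
F5: fails — Ruv but not Rvu.

none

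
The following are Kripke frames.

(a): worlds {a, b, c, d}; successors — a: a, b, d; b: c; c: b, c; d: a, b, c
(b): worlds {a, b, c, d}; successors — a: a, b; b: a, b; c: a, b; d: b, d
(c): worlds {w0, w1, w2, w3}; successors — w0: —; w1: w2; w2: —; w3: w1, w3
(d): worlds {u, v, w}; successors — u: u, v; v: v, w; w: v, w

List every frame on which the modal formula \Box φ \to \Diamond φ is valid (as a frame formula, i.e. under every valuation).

(a), (b), (d)

Frame correspondent (Sahlqvist): \forall x \exists y Rxy — i.e. seriality.
(a): condition met.
(b): condition met.
(c): fails — world w0 has no successor.
(d): condition met.
Valid on: (a), (b), (d).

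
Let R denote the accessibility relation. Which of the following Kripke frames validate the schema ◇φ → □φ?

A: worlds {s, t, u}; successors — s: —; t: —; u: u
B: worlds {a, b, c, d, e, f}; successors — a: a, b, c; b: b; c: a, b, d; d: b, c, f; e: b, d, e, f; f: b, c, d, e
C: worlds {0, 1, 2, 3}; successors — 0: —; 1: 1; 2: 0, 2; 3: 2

A

The schema corresponds to partial functionality: ∀x ∀y ∀z (Rxy ∧ Rxz → y = z).
A: holds.
B: fails — a sees both a and b.
C: fails — 2 sees both 0 and 2.
Valid on: A.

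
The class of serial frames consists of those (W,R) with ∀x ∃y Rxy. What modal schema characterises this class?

□s → ◇s

A defining formula is □s → ◇s (the D axiom).
Suppose □s→◇s is valid. At any x set V(s)=W. Then □s at x, so ◇s at x, so x has a successor.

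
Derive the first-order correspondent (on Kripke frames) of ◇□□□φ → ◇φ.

∀x ∀y (xRy → ∃w (yR³w ∧ xRw))

This is a Sahlqvist (Geach-type) schema ◇^1□^3φ → □^0◇^1φ.
Minimal-valuation argument: fix x; take any y with xR^1y and any z with xR^0z. Set V(φ) to the set of worlds R-reachable from y in exactly 3 steps. Then □^3φ holds at y, so the antecedent holds at x; validity forces ◇^1φ at z, giving a w with zR^1w and yR^3w.
First-order correspondent: ∀x ∀y (xRy → ∃w (yR³w ∧ xRw)).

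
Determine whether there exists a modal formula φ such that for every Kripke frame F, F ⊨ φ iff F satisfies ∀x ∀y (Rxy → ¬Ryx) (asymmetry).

Any modally definable frame class is closed under surjective bounded morphisms.
The 5-cycle (worlds a,b,c,d,e with a→b→c→d→e→a) is asymmetric. Mapping every world to a single reflexive point • is a surjective bounded morphism, and the reflexive point is not asymmetric (R•• but asymmetry requires ¬R••).
Hence asymmetry is not modally definable.

No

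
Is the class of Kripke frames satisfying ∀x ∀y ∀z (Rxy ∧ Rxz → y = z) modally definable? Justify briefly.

Yes, by ◇q → □q

The condition is partial functionality. A defining modal formula is ◇q → □q.
Suppose ◇q→□q is valid. Take Rxy, Rxz and set V(q)={y}. Then ◇q at x, so □q at x, so q at z, i.e. z=y.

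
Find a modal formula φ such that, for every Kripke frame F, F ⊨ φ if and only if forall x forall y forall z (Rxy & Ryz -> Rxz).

□p → □□p

A defining formula is □p → □□p (the 4 axiom).
Suppose □p→□□p is valid. Take Rxy, Ryz and set V(p)={w : Rxw}. Then □p at x, so □□p at x, so □p at y, so p at z, i.e. Rxz.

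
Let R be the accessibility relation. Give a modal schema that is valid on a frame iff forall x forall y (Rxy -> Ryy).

The condition is shift-reflexivity. The T□ schema □(□q → q) defines it.

□(□q → q)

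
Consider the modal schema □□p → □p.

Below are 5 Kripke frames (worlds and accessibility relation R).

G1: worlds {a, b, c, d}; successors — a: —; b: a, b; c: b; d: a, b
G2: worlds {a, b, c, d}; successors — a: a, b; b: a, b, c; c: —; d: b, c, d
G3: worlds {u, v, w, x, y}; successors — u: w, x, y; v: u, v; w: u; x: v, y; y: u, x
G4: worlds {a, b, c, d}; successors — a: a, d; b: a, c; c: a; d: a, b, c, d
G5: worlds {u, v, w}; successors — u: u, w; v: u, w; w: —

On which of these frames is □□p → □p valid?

G1, G2, G5

The schema corresponds to density: ∀x ∀y (Rxy → ∃z (Rxz ∧ Rzy)).
G1: ✓.
G2: ✓.
G3: fails — Ruw but no z with Ruz and Rzw.
G4: fails — Rbc but no z with Rbz and Rzc.
G5: ✓.
Valid on: G1, G2, G5.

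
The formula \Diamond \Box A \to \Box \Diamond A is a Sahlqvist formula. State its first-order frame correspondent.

convergence

Suppose ◇□A→□◇A is valid. Take Rxy, Rxz and set V(A)={w : Ryw}. Then □A at y so ◇□A at x, so □◇A at x, so ◇A at z, giving w with Rzw and Ryw.
Conversely, any frame satisfying \forall x \forall y \forall z (Rxy \wedge Rxz \to \exists w (Ryw \wedge Rzw)) validates the schema.
So the correspondent is convergence.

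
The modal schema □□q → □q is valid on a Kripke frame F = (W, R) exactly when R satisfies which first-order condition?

Suppose □□q→□q is valid. Take Rxy and set V(q)={w : xR²w}. Then □□q at x, so □q at x, so q at y, i.e. ∃z(Rxz∧Rzy).

Density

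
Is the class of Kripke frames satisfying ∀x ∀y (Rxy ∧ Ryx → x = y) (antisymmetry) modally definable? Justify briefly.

Any modally definable frame class is closed under surjective bounded morphisms.
The 8-cycle (worlds a,b,c,d,e,f,g,h with a→b→c→d→e→f→g→h→a) is antisymmetric. Sending even-indexed worlds to • and odd-indexed worlds to ∘ is a surjective bounded morphism onto the two-world frame with •↔∘, which is not antisymmetric.
So the class is not modally definable.

No — not modally definable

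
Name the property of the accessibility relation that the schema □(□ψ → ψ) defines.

Shift-reflexivity

This schema is the T□ axiom.
Its frame correspondent is shift-reflexivity — ∀x ∀y (Rxy → Ryy).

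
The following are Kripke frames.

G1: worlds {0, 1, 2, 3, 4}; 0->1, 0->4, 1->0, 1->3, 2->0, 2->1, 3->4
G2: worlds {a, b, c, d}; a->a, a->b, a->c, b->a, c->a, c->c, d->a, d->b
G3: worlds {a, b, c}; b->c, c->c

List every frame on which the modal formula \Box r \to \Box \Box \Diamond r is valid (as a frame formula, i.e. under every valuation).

The schema corresponds to a generalized confluence (Geach) condition: \forall x \forall z (x R^2 z \to \exists w (xRw \wedge zRw)).
G1: fails — 1R²4 but no w with 1Rw and 4Rw.
G2: ✓.
G3: ✓.

G2, G3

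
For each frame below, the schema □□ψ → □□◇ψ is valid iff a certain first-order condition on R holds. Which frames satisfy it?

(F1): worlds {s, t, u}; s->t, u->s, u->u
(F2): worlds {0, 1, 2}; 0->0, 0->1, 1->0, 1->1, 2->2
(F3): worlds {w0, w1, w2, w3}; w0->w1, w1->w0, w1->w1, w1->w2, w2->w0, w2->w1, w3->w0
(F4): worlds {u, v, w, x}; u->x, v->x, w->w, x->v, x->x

Frame correspondent (Sahlqvist): ∀x ∀z (xR²z → ∃w (xR²w ∧ zRw)) — i.e. a generalized confluence (Geach) condition.
(F1): fails — uR²t but no w with uR²w and tRw.
(F2): ✓.
(F3): ✓.
(F4): ✓.

(F2), (F3), (F4)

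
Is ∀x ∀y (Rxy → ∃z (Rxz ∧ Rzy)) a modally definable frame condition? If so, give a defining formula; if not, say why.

Yes: it is density, defined by the C4 schema □□q → □q.
Suppose □□q→□q is valid. Take Rxy and set V(q)={w : xR²w}. Then □□q at x, so □q at x, so q at y, i.e. ∃z(Rxz∧Rzy).

Definable; □□q → □q defines it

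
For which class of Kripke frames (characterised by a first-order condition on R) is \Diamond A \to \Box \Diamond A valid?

the Euclidean property

Suppose ◇A→□◇A is valid. Take Rxy, Rxz and set V(A)={y}. Then ◇A at x, so □◇A at x, so ◇A at z, so some w with Rzw has A; w=y, i.e. Rzy. By symmetry of the argument, Ryz.
The converse is a direct semantic check.
Frame condition: \forall x \forall y \forall z (Rxy \wedge Rxz \to Ryz).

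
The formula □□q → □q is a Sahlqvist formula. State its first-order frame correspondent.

This schema is the C4 axiom.
It corresponds to density: ∀x ∀y (Rxy → ∃z (Rxz ∧ Rzy)).

density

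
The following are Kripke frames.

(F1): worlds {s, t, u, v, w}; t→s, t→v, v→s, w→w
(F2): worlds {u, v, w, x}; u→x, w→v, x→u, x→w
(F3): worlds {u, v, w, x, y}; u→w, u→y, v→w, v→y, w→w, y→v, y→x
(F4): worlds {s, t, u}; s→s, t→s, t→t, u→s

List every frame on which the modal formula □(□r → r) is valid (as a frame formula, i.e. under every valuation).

(F4)

The schema corresponds to shift-reflexivity: ∀x ∀y (Rxy → Ryy).
(F1): fails — Rvs but not Rss.
(F2): fails — Rxw but not Rww.
(F3): fails — Ryx but not Rxx.
(F4): holds.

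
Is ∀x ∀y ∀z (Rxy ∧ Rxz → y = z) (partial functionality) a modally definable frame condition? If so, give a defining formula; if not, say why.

Yes: it is partial functionality, defined by the CD schema ◇r → □r.
Suppose ◇r→□r is valid. Take Rxy, Rxz and set V(r)={y}. Then ◇r at x, so □r at x, so r at z, i.e. z=y.

Yes — defined by ◇r → □r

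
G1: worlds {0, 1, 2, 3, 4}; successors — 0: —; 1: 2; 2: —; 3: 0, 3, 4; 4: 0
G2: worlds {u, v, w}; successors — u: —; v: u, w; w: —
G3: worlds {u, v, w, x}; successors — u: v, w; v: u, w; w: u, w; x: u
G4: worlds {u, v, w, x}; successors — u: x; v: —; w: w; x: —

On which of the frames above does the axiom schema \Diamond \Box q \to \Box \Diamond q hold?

The schema corresponds to convergence: \forall x \forall y \forall z (Rxy \wedge Rxz \to \exists w (Ryw \wedge Rzw)).
G1: fails — R12 and R12 but 2 and 2 have no common successor.
G2: fails — Rvu and Rvu but u and u have no common successor.
G3: condition met.
G4: fails — Rux and Rux but x and x have no common successor.

G3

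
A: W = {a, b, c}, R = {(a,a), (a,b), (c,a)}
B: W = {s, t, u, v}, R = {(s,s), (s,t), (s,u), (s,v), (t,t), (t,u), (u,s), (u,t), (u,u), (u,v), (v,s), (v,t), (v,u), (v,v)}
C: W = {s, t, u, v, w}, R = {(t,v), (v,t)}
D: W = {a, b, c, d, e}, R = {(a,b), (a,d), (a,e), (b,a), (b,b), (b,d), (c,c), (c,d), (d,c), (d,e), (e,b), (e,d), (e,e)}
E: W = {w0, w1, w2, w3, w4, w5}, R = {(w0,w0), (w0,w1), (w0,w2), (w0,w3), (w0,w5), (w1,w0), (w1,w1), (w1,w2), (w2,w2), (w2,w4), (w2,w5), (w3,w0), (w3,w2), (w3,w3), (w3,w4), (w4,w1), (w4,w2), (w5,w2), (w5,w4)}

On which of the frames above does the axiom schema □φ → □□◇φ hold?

Frame correspondent (Sahlqvist): ∀x ∀z (xR²z → ∃w (xRw ∧ zRw)) — i.e. a generalized confluence (Geach) condition.
A: fails — aR²b but no w with aRw and bRw.
B: condition met.
C: condition met.
D: fails — bR²d but no w with bRw and dRw.
E: condition met.
Valid on: B, C, E.

B, C, E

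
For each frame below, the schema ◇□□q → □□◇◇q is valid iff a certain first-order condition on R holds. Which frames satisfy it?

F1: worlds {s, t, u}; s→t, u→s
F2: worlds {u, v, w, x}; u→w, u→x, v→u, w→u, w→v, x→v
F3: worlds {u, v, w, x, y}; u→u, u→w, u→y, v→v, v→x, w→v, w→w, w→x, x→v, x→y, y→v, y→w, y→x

Frame correspondent (Sahlqvist): ∀x ∀y ∀z ((xRy ∧ xR²z) → ∃w (yR²w ∧ zR²w)) — i.e. a generalized confluence (Geach) condition.
F1: fails — uRs, uR²t but no w with sR²w and tR²w.
F2: fails — uRx, uR²v but no t with xR²t and vR²t.
F3: holds.

F3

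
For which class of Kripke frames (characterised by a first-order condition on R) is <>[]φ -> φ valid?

Symmetry

Equivalently (dual form): φ → □◇φ.
Suppose φ→□◇φ is valid. Take Rxy and set V(φ)={x}. Then φ at x, so □◇φ at x, so ◇φ at y, so some z with Ryz has φ; z=x, i.e. Ryx.
Conversely, any frame satisfying forall x forall y (Rxy -> Ryx) validates the schema.
So the correspondent is symmetry.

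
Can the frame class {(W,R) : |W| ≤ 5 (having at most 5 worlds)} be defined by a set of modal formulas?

No — not modally definable

Modal frame validity is preserved under disjoint unions.
Any modal formula valid on each of 6 disjoint one-world frames is valid on their disjoint union (validity is preserved under disjoint unions). Each one-world frame has |W|=1≤5, but the union has |W|=6.
Hence having at most 5 worlds is not modally definable.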